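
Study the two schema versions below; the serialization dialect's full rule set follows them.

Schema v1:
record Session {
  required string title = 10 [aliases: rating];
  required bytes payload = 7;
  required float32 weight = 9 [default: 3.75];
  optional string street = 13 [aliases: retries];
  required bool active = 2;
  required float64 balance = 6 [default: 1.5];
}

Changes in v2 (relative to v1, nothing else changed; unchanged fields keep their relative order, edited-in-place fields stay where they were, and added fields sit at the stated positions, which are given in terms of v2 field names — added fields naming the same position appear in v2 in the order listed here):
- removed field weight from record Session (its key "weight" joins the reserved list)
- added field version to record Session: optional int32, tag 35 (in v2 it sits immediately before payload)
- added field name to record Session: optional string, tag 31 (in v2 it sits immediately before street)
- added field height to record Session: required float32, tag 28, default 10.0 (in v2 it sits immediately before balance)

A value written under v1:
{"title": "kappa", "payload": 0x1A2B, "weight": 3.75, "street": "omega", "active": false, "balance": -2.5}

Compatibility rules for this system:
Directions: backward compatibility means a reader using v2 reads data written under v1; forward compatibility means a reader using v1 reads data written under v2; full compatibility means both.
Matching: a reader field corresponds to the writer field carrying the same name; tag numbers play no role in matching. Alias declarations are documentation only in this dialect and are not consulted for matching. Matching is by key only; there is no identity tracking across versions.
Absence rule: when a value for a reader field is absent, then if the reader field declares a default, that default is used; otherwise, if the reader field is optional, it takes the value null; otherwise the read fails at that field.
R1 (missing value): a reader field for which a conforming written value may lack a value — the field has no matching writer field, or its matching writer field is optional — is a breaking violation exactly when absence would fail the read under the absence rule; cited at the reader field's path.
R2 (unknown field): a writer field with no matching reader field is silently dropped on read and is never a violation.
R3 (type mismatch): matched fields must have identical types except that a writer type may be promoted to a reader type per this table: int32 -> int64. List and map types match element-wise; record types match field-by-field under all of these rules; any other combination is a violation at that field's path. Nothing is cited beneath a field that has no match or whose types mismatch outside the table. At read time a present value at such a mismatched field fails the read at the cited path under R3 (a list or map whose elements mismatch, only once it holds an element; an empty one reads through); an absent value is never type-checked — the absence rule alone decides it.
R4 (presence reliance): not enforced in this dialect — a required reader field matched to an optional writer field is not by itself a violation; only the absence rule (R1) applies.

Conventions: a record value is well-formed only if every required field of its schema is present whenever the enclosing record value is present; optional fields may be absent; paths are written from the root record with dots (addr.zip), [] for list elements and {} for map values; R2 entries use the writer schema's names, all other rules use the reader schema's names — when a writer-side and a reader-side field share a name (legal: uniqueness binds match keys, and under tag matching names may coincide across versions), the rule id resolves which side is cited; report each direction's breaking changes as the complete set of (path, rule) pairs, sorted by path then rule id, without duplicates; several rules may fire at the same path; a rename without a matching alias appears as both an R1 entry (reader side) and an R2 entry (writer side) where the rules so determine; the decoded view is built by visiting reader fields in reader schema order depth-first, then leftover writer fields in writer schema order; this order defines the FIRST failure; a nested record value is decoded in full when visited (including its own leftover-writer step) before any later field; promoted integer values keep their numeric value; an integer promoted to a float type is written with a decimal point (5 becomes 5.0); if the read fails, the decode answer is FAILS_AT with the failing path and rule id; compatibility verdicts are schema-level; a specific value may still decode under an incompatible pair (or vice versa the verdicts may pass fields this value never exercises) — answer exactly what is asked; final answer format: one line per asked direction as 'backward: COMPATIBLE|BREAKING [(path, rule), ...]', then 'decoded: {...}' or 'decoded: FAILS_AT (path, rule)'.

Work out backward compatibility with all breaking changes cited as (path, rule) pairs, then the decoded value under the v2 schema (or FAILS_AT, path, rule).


in Session below, arrows point writer -> reader
backward analysis of Session with v2 as reader and v1 as writer:
  writer required, string -> string: reader title maps from writer title
  no writer field matches reader version
  writer required, bytes -> bytes: reader payload maps from writer payload
  no writer field matches reader name
  writer optional, string -> string: reader street maps from writer street
  writer required, bool -> bool: reader active maps from writer active
  no writer field matches reader height
  writer required, float64 -> float64: reader balance maps from writer balance
  leftover writer field: weight
  nothing fires on Session: backward is COMPATIBLE
decoding the Session value with the v2 reader:
  title := "kappa"
  version := null (missing; optional => null)
  payload := 0x1A2B
  name := null (missing; optional => null)
  street := "omega"
  active := false
  height := 10.0 (missing; default applied)
  balance := -2.5
  writer weight: no reader field; dropped
  => decoded: {"title": "kappa", "version": null, "payload": 0x1A2B, "name": null, "street": "omega", "active": false, "height": 10.0, "balance": -2.5}

backward: COMPATIBLE []; decoded: {"title": "kappa", "version": null, "payload": 0x1A2B, "name": null, "street": "omega", "active": false, "height": 10.0, "balance": -2.5}


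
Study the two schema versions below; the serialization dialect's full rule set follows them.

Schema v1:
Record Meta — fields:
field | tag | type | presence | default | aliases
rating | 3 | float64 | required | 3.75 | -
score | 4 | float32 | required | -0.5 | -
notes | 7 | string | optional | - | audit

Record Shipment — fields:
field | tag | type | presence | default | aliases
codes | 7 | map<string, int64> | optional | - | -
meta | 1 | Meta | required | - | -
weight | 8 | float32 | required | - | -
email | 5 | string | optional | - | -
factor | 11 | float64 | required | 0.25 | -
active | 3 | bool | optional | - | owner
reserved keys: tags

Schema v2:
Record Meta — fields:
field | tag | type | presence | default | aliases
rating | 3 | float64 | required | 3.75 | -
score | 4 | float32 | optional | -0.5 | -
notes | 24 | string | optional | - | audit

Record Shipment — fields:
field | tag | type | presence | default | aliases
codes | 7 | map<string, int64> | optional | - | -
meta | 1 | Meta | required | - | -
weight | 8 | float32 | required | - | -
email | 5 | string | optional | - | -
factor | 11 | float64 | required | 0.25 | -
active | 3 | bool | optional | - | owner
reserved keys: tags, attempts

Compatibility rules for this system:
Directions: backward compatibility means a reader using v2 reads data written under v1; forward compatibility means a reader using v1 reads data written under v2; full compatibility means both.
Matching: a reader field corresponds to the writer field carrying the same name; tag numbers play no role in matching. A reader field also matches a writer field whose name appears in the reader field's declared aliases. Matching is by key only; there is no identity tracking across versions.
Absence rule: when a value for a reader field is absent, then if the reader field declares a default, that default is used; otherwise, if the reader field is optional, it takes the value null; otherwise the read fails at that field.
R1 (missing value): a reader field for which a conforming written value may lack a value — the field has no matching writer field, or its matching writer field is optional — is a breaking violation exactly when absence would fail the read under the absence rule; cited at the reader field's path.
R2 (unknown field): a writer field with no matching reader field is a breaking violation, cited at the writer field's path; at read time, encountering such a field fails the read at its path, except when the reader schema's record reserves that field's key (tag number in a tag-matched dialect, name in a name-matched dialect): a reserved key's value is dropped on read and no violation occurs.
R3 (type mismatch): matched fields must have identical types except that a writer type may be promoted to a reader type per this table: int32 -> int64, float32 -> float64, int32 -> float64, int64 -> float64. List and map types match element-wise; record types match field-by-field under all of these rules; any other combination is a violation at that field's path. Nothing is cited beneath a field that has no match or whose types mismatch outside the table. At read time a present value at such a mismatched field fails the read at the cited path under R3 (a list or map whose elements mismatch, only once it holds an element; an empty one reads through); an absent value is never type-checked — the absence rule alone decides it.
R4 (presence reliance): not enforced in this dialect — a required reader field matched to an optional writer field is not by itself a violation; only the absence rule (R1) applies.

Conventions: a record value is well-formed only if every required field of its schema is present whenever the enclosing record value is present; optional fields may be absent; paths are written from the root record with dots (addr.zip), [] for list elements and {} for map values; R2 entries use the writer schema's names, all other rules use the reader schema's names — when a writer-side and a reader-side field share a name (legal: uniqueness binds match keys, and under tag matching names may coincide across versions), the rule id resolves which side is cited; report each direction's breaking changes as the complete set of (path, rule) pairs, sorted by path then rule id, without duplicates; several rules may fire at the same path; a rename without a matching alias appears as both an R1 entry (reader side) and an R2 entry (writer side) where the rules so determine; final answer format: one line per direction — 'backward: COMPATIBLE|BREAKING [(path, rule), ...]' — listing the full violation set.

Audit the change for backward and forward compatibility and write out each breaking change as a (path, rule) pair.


each type pair in Shipment: writer, then reader
backward on Shipment — v2 reading data written by v1:
  map<string, int64> -> map<string, int64>, writer optional: codes aligns to codes
  Meta -> Meta, writer required: meta aligns to meta
  float32 -> float32, writer required: weight aligns to weight
  string -> string, writer optional: email aligns to email
  float64 -> float64, writer required: factor aligns to factor
  bool -> bool, writer optional: active aligns to active
  float64 -> float64, writer required: meta.rating aligns to meta.rating
  float32 -> float32, writer required: meta.score aligns to meta.score
  string -> string, writer optional: meta.notes aligns to meta.notes
  => no violations; backward on Shipment: COMPATIBLE
forward on Shipment — v1 reading data written by v2:
  map<string, int64> -> map<string, int64>, writer optional: codes aligns to codes
  Meta -> Meta, writer required: meta aligns to meta
  float32 -> float32, writer required: weight aligns to weight
  string -> string, writer optional: email aligns to email
  float64 -> float64, writer required: factor aligns to factor
  bool -> bool, writer optional: active aligns to active
  float64 -> float64, writer required: meta.rating aligns to meta.rating
  float32 -> float32, writer optional: meta.score aligns to meta.score
  string -> string, writer optional: meta.notes aligns to meta.notes
  => no violations; forward on Shipment: COMPATIBLE

backward: COMPATIBLE []; forward: COMPATIBLE []


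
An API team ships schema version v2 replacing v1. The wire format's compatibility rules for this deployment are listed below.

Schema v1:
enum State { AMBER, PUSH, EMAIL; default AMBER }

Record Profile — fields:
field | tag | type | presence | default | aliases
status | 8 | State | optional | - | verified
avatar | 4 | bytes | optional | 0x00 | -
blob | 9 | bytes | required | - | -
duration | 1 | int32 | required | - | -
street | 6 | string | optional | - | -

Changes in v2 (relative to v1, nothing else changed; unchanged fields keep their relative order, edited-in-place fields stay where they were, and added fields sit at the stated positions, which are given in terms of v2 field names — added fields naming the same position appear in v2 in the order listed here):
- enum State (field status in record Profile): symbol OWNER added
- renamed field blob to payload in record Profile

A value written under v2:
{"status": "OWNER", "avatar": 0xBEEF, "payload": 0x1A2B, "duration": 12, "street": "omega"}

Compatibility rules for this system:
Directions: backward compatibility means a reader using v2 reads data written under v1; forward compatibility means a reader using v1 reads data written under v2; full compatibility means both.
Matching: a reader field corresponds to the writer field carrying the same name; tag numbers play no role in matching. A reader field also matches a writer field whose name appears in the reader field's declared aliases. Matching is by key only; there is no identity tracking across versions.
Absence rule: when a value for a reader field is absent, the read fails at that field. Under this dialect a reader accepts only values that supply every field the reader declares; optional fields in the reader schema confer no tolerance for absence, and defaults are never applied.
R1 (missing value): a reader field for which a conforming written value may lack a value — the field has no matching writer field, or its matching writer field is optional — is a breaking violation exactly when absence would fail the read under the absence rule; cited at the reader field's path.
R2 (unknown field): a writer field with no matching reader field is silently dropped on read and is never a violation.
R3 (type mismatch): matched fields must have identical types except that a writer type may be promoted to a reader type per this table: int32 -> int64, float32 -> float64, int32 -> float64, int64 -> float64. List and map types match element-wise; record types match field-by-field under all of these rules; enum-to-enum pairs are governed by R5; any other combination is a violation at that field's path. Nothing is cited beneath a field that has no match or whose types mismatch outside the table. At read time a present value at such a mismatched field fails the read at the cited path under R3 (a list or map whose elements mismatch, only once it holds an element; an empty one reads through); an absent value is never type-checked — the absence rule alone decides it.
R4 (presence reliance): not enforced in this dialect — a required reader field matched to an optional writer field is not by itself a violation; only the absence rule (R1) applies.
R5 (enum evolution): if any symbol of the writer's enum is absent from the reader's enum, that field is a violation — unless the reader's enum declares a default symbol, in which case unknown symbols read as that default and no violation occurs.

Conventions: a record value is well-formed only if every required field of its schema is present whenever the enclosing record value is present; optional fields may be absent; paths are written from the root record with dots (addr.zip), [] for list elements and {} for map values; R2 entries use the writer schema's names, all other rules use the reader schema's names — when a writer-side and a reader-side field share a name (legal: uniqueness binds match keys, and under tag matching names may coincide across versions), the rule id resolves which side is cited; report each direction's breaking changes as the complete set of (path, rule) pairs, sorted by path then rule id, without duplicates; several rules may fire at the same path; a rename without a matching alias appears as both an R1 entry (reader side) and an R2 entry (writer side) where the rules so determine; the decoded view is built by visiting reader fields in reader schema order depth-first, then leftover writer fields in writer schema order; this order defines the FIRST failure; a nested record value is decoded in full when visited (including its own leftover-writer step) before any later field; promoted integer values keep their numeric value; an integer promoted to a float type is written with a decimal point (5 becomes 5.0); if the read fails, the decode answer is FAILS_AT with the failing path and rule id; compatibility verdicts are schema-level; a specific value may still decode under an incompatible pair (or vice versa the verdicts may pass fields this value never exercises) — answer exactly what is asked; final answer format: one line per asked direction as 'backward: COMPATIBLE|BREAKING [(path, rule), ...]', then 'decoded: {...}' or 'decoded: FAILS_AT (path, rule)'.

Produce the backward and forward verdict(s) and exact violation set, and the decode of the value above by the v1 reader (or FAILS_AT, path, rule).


backward: BREAKING [(avatar, R1), (payload, R1), (status, R1), (street, R1)]; forward: BREAKING [(avatar, R1), (blob, R1), (status, R1), (street, R1)]; decoded: FAILS_AT (blob, R1)

each type pair in Profile: writer, then reader
backward for Profile (reader v2, writer v1):
  status: State -> State, writer optional; from status
  avatar: bytes -> bytes, writer optional; from avatar
  payload: no writer match
  duration: int32 -> int32, writer required; from duration
  street: string -> string, writer optional; from street
  leftover writer field: blob
  violation R1 at avatar
  violation R1 at payload
  violation R1 at status
  violation R1 at street
  => backward: BREAKING (4)
forward for Profile (reader v1, writer v2):
  status: State -> State, writer optional; from status
  avatar: bytes -> bytes, writer optional; from avatar
  blob: no writer match
  duration: int32 -> int32, writer required; from duration
  street: string -> string, writer optional; from street
  leftover writer field: payload
  violation R1 at avatar
  violation R1 at blob
  violation R1 at status
  violation R1 at street
  => forward: BREAKING (4)
decode walk for Profile under reader schema v1:
  status := "AMBER" (symbol OWNER -> reader default)
  avatar := 0xBEEF
  read fails at blob under R1 (no fill)
  => FAILS_AT (blob, R1)


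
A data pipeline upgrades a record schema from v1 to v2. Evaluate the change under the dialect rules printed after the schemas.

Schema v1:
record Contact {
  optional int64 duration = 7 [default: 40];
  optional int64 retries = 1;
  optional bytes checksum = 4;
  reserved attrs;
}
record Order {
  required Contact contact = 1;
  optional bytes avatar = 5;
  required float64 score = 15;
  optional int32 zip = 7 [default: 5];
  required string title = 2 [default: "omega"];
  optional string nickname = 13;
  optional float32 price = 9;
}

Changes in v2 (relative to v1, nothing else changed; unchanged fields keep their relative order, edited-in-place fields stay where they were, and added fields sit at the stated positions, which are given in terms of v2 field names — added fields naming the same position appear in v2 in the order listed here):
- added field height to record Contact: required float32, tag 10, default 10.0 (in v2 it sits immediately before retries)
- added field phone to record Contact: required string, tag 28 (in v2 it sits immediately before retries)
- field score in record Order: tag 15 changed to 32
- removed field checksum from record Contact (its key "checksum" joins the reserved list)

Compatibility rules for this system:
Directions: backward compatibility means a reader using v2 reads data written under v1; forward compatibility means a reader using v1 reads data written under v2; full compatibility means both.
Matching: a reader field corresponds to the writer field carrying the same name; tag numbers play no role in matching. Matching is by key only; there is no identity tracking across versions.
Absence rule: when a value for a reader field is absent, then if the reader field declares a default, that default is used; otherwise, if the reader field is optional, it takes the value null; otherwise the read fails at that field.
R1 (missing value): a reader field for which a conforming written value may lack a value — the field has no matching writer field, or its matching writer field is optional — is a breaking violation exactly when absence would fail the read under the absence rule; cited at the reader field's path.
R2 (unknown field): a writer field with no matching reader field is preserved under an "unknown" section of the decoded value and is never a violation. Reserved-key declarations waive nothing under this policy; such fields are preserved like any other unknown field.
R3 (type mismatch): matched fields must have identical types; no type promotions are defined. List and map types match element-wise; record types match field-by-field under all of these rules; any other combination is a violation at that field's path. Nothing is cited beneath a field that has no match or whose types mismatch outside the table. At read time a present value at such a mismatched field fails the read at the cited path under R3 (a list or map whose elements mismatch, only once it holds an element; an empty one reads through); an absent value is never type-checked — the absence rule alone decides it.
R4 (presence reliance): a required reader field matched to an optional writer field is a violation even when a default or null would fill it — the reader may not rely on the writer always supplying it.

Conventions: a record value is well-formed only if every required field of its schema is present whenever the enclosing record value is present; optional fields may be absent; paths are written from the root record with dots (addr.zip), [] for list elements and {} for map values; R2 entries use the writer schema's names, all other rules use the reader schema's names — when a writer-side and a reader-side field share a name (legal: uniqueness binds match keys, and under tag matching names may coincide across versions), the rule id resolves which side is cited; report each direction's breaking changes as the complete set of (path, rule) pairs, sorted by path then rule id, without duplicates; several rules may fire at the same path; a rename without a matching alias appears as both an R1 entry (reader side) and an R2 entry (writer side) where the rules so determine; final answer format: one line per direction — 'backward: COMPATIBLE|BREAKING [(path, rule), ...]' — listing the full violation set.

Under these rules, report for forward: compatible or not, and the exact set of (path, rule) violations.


in Order below, arrows point writer -> reader
forward for Order (reader v1, writer v2):
  contact: paired with writer contact (Contact -> Contact; writer required)
  avatar: paired with writer avatar (bytes -> bytes; writer optional)
  score: paired with writer score (float64 -> float64; writer required)
  zip: paired with writer zip (int32 -> int32; writer optional)
  title: paired with writer title (string -> string; writer required)
  nickname: paired with writer nickname (string -> string; writer optional)
  price: paired with writer price (float32 -> float32; writer optional)
  contact.duration: paired with writer contact.duration (int64 -> int64; writer optional)
  contact.retries: paired with writer contact.retries (int64 -> int64; writer optional)
  contact.checksum has no writer counterpart
  writer field contact.height has no reader counterpart
  writer field contact.phone has no reader counterpart
  => no violations; forward on Order: COMPATIBLE
checking off the Order differences that do not matter here:
  added field height to record Contact: required float32, tag 10, default 10.0 (in v2 it sits immediately before retries) -> inert for the asked Order verdict: nothing fires
  added field phone to record Contact: required string, tag 28 (in v2 it sits immediately before retries) -> fires only in the backward direction of Order, which is not asked here
  field score in record Order: tag 15 changed to 32 -> inert for the asked Order verdict: nothing fires
  removed field checksum from record Contact (its key "checksum" joins the reserved list) -> inert for the asked Order verdict: nothing fires

forward: COMPATIBLE []


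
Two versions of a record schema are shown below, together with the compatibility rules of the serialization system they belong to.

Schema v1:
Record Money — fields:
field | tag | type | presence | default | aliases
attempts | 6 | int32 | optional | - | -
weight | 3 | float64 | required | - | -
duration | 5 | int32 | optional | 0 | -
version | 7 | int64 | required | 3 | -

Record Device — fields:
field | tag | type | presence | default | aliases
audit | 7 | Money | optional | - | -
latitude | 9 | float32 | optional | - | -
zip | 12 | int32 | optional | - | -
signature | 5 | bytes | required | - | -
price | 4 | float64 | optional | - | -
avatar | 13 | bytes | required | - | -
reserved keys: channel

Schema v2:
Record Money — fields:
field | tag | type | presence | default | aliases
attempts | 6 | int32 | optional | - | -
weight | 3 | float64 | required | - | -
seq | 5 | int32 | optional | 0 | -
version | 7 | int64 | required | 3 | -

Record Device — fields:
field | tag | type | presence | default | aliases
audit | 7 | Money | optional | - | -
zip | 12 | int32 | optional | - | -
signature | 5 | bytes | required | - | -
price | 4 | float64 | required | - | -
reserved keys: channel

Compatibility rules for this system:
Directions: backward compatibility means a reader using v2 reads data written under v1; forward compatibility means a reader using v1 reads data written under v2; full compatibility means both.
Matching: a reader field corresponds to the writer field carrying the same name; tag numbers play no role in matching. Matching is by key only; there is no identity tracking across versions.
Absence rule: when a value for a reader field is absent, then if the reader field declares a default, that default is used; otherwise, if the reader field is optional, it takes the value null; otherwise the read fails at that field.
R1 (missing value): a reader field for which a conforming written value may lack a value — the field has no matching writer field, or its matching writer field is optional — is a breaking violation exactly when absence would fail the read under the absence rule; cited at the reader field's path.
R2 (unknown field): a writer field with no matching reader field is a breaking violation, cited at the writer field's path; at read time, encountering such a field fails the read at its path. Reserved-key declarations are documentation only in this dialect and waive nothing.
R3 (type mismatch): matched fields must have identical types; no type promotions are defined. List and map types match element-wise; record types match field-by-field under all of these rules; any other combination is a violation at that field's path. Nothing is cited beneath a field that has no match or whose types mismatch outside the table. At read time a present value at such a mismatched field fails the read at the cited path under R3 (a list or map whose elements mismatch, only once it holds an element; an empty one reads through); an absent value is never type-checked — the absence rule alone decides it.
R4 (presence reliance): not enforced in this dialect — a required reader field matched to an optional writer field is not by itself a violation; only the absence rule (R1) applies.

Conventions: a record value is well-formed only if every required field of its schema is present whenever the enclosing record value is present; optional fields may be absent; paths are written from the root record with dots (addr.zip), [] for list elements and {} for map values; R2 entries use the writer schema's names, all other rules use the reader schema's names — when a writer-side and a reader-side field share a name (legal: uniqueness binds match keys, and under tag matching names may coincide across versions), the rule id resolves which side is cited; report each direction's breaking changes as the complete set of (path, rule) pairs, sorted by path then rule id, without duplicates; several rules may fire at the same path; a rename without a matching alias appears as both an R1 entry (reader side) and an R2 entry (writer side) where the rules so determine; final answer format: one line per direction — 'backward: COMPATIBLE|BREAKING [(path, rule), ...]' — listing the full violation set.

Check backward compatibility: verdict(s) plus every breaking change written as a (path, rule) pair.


each type pair in Device: writer, then reader
backward for Device (reader v2, writer v1):
  writer optional, Money -> Money: reader audit maps from writer audit
  writer optional, int32 -> int32: reader zip maps from writer zip
  writer required, bytes -> bytes: reader signature maps from writer signature
  writer optional, float64 -> float64: reader price maps from writer price
  writer latitude: unknown to reader
  writer avatar: unknown to reader
  writer optional, int32 -> int32: reader audit.attempts maps from writer audit.attempts
  writer required, float64 -> float64: reader audit.weight maps from writer audit.weight
  audit.seq has no writer counterpart
  writer required, int64 -> int64: reader audit.version maps from writer audit.version
  writer audit.duration: unknown to reader
  breaking: (audit.duration, R2)
  breaking: (avatar, R2)
  breaking: (latitude, R2)
  breaking: (price, R1)
  backward on Device therefore BREAKING (4)

backward: BREAKING [(audit.duration, R2), (avatar, R2), (latitude, R2), (price, R1)]


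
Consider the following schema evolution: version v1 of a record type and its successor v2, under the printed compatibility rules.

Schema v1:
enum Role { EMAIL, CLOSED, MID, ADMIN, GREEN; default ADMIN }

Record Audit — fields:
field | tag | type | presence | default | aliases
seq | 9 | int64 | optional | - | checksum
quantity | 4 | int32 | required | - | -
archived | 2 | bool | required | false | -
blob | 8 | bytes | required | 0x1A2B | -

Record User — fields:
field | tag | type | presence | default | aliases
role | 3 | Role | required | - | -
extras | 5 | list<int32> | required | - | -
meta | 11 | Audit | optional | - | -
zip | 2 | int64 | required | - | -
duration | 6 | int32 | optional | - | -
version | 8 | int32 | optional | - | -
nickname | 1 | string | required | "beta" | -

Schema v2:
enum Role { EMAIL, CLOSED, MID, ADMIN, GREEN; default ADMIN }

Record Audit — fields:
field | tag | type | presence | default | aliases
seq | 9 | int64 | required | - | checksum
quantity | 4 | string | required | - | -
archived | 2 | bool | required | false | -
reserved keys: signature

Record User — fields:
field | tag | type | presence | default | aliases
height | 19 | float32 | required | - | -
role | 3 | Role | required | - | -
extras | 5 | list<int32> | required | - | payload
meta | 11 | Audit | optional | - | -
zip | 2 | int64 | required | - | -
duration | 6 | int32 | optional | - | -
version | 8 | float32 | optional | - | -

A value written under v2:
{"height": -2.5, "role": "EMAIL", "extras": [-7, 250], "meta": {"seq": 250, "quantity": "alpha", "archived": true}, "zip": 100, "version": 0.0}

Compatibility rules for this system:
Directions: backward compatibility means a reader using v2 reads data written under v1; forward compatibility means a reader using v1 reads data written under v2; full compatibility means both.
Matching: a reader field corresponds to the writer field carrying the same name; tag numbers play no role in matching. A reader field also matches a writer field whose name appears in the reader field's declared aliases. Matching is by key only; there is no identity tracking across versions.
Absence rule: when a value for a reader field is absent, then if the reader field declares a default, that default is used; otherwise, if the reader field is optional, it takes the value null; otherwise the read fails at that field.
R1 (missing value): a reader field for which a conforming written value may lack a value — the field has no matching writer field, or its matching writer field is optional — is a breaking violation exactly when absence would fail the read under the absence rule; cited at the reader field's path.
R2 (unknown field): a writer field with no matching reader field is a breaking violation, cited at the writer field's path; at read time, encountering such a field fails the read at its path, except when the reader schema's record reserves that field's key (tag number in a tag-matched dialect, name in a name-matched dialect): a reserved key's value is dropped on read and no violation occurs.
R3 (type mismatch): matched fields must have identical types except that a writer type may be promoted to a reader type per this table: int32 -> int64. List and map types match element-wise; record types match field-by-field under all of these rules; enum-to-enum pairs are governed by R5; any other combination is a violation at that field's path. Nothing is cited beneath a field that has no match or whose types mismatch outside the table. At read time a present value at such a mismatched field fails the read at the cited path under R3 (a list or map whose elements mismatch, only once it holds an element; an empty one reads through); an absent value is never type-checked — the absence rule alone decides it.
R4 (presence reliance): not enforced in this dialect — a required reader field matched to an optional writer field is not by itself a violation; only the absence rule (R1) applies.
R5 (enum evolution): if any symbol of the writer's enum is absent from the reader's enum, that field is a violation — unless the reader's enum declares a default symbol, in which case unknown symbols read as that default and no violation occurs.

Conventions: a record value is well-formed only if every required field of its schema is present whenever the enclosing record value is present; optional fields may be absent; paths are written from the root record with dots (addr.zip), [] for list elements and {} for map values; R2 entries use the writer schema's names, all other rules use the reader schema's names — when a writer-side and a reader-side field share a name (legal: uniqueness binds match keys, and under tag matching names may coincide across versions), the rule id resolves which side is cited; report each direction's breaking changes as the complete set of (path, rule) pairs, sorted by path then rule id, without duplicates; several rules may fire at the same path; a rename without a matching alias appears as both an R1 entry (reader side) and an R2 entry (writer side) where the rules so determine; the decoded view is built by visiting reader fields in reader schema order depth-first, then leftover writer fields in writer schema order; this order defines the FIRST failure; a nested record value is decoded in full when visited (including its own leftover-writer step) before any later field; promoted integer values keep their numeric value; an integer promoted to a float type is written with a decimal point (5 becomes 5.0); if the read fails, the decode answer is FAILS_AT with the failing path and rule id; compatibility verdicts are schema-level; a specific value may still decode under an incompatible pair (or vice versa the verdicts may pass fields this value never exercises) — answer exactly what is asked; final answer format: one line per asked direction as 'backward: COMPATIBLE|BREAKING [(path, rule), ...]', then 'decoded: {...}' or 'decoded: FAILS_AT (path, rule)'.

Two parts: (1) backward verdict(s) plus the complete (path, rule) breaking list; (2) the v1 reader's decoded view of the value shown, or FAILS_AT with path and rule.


arrows below run writer -> reader for User
checking backward for User: reader v2 against writer v1:
  height: no writer-side match
  role: paired with writer role (Role -> Role; writer required)
  extras: paired with writer extras (list<int32> -> list<int32>; writer required)
  meta: paired with writer meta (Audit -> Audit; writer optional)
  zip: paired with writer zip (int64 -> int64; writer required)
  duration: paired with writer duration (int32 -> int32; writer optional)
  version: paired with writer version (int32 -> float32; writer optional)
  nickname (writer side), unknown to reader
  meta.seq: paired with writer meta.seq (int64 -> int64; writer optional)
  meta.quantity: paired with writer meta.quantity (int32 -> string; writer required)
  meta.archived: paired with writer meta.archived (bool -> bool; writer required)
  meta.blob (writer side), unknown to reader
  rule R1 violated at height
  rule R2 violated at meta.blob
  rule R3 violated at meta.quantity
  rule R1 violated at meta.seq
  rule R2 violated at nickname
  rule R3 violated at version
  => backward: BREAKING (6)
migrating the User value to v1:
  role := "EMAIL"
  extras := [-7, 250]
  meta.seq := 250
  read fails at meta.quantity under R3
  => FAILS_AT (meta.quantity, R3)

backward: BREAKING [(height, R1), (meta.blob, R2), (meta.quantity, R3), (meta.seq, R1), (nickname, R2), (version, R3)]; decoded: FAILS_AT (meta.quantity, R3)


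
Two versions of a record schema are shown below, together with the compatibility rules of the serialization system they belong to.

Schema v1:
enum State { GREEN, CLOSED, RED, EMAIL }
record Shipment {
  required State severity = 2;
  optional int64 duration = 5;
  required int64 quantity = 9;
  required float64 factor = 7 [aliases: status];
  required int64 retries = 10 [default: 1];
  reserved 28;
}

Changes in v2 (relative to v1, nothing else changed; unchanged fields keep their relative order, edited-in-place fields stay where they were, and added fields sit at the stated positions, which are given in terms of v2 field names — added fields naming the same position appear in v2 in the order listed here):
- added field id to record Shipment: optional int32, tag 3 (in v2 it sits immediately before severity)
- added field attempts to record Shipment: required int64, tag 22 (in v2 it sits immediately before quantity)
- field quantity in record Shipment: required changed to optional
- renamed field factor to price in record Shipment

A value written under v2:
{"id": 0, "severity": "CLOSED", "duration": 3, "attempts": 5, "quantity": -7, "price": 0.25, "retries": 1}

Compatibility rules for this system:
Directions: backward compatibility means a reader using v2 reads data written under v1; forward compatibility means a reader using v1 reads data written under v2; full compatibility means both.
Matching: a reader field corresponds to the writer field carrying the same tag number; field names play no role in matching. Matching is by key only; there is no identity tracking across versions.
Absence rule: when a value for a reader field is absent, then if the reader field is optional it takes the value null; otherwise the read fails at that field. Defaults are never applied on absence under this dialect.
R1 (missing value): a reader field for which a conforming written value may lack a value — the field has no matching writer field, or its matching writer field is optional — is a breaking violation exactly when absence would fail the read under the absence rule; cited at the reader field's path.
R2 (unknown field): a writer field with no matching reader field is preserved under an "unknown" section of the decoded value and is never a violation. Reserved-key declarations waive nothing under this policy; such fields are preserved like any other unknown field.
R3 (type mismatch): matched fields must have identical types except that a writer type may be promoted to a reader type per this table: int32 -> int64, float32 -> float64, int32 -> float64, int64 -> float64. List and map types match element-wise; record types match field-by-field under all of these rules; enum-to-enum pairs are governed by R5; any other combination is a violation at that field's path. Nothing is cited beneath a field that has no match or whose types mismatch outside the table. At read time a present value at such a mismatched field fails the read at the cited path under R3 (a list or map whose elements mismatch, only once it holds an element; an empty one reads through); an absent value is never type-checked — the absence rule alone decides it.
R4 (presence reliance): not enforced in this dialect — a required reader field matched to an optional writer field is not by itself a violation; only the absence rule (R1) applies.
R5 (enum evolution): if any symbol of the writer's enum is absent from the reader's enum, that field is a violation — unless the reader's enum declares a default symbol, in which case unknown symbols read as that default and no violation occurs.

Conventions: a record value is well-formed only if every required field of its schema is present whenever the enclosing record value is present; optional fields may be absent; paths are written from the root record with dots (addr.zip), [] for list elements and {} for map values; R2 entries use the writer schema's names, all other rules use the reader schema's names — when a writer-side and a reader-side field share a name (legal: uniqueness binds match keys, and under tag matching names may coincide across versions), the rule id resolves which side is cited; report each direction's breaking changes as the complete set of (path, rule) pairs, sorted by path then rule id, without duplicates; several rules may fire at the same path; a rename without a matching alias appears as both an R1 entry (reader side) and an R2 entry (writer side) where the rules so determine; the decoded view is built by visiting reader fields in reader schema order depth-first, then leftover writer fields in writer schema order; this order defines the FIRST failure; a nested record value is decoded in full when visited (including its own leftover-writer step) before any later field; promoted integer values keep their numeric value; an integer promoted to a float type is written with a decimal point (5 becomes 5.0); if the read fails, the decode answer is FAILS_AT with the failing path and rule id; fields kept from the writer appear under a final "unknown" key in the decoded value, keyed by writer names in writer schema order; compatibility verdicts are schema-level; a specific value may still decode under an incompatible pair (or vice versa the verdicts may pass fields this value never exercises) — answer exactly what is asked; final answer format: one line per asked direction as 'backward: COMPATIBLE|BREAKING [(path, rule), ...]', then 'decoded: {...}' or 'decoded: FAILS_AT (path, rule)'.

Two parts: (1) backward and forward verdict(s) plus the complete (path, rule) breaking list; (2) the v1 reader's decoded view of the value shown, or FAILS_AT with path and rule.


backward: BREAKING [(attempts, R1)]; forward: BREAKING [(quantity, R1)]; decoded: {"severity": "CLOSED", "duration": 3, "quantity": -7, "factor": 0.25, "retries": 1, "unknown": {"id": 0, "attempts": 5}}

in Shipment below, arrows point writer -> reader
checking backward for Shipment: reader v2 against writer v1:
  id: no writer match
  State -> State, writer required: severity aligns to severity
  int64 -> int64, writer optional: duration aligns to duration
  attempts: no writer match
  int64 -> int64, writer required: quantity aligns to quantity
  float64 -> float64, writer required: price aligns to factor
  int64 -> int64, writer required: retries aligns to retries
  violation R1 at attempts
  backward on Shipment therefore BREAKING (1)
checking forward for Shipment: reader v1 against writer v2:
  State -> State, writer required: severity aligns to severity
  int64 -> int64, writer optional: duration aligns to duration
  int64 -> int64, writer optional: quantity aligns to quantity
  float64 -> float64, writer required: factor aligns to price
  int64 -> int64, writer required: retries aligns to retries
  writer id: unknown to reader
  writer attempts: unknown to reader
  violation R1 at quantity
  forward on Shipment therefore BREAKING (1)
migrating the Shipment value to v1:
  severity := "CLOSED"
  duration := 3
  quantity := -7
  factor := 0.25 (from writer price)
  retries := 1
  writer id: kept under "unknown"
  writer attempts: kept under "unknown"
  => decoded: {"severity": "CLOSED", "duration": 3, "quantity": -7, "factor": 0.25, "retries": 1, "unknown": {"id": 0, "attempts": 5}}
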